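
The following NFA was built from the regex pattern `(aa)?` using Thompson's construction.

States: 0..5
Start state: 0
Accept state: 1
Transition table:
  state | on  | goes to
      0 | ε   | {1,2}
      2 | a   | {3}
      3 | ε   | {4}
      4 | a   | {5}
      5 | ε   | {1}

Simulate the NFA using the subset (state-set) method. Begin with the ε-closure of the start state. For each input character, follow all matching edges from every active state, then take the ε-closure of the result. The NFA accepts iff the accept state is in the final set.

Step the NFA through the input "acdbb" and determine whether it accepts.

Answer: REJECT

Trace:
initial (ε-close {0}): {0,1,2}
'a' @ 1: {3,4}
'c' @ 2: {}  — no active states
rest 'dbb' ignored (set empty)
final: {}; accept 1 not in set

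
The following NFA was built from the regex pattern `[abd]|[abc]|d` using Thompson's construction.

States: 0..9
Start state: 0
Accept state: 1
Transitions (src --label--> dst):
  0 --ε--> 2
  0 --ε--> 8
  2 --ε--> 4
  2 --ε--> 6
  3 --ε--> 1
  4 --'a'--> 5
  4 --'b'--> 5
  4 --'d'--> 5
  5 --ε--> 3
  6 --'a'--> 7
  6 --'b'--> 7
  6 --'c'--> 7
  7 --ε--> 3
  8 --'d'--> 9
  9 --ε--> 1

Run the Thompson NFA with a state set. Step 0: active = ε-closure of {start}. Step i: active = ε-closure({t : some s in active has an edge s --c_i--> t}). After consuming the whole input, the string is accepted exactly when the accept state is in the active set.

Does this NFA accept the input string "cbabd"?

S₀ = ε-closure({0}) = {0,2,4,6,8}
'c' @ 1: {1,3,7}  (accept∈set)
'b' @ 2: {}  — state set empty
rest 'abd' ignored (set empty)
final: {}; accept 1 not in set

Answer: REJECT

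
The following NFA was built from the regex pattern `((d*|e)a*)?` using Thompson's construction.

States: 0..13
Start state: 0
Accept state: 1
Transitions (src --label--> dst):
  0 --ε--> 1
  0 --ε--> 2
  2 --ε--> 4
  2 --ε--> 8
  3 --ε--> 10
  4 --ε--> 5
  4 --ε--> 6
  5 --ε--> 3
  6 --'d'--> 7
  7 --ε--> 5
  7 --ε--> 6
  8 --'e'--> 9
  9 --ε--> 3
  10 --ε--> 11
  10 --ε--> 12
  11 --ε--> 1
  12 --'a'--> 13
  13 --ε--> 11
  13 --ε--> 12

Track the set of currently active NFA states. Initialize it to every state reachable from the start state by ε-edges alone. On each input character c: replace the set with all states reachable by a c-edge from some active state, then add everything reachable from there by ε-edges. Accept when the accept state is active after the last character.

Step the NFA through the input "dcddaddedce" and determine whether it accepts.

initial (ε-close {0}): {0,1,2,3,4,5,6,8,10,11,12}
'd' @ 1: {1,3,5,6,7,10,11,12}  ✓accept
'c' @ 2: {}  — no active states
rest 'ddaddedce' ignored (set empty)
end set {} — state 1 not in

Answer: REJECT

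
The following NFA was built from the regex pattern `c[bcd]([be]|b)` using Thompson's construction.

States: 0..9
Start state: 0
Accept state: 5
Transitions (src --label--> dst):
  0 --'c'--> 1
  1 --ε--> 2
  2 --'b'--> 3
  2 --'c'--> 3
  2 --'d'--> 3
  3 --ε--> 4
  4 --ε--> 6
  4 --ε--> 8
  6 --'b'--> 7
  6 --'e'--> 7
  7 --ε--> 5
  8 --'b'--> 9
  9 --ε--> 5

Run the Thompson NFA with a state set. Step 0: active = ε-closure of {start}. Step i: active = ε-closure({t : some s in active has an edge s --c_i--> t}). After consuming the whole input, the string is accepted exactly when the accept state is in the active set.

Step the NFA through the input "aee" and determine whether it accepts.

S₀ = ε-closure({0}) = {0}
'a' @ 1: {}  — no active states
rest 'ee' ignored (set empty)
final: {}; accept 5 not in set

Answer: REJECT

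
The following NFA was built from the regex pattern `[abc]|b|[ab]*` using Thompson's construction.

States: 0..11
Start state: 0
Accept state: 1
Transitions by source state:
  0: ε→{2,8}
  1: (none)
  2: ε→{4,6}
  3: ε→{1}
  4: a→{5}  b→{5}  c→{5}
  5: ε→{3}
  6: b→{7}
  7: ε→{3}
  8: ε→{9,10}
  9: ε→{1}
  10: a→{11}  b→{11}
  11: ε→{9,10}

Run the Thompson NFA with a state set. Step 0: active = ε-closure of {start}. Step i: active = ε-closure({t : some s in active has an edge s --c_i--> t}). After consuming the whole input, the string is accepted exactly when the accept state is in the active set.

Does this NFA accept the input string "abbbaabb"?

Answer: ACCEPT

Derivation:
S₀ = ε-closure({0}) = {0,1,2,4,6,8,9,10}
'a' @ 1: {1,3,5,9,10,11}  (accept∈set)
'b' @ 2: {1,9,10,11}  (accept∈set)
'b' @ 3: {1,9,10,11}  (accept∈set)
'b' @ 4: {1,9,10,11}  (accept∈set)
'a' @ 5: {1,9,10,11}  (accept∈set)
'a' @ 6: {1,9,10,11}  (accept∈set)
'b' @ 7: {1,9,10,11}  (accept∈set)
'b' @ 8: {1,9,10,11}  (accept∈set)
end set {1,9,10,11} — state 1 in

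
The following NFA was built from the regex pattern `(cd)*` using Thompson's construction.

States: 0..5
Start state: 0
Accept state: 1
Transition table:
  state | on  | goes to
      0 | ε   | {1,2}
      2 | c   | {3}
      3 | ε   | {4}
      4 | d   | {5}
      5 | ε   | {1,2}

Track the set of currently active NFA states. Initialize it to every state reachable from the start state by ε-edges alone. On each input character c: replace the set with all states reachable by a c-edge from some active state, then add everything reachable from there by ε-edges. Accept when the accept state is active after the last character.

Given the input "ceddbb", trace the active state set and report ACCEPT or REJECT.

Answer: REJECT

Steps:
start: ε-closure({0}) = {0,1,2}
'c' @ 1: {3,4}
'e' @ 2: {}  — no active states
rest 'ddbb' ignored (set empty)
after full input: {}  (accept=1 not in)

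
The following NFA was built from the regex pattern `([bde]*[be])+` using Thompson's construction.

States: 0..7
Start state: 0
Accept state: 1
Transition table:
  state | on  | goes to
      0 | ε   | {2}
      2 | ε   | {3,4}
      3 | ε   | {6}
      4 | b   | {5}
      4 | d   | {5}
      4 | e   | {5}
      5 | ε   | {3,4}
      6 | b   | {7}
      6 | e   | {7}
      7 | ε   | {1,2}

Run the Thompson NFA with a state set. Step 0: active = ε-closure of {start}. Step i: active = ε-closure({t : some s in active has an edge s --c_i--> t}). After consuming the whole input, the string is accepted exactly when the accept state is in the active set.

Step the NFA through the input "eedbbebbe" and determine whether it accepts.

start: ε-closure({0}) = {0,2,3,4,6}
'e' @ 1: {1,2,3,4,5,6,7}  (accept∈set)
'e' @ 2: {1,2,3,4,5,6,7}  (accept∈set)
'd' @ 3: {3,4,5,6}
'b' @ 4: {1,2,3,4,5,6,7}  (accept∈set)
'b' @ 5: {1,2,3,4,5,6,7}  (accept∈set)
'e' @ 6: {1,2,3,4,5,6,7}  (accept∈set)
'b' @ 7: {1,2,3,4,5,6,7}  (accept∈set)
'b' @ 8: {1,2,3,4,5,6,7}  (accept∈set)
'e' @ 9: {1,2,3,4,5,6,7}  (accept∈set)
after full input: {1,2,3,4,5,6,7}  (accept=1 in)

Answer: ACCEPT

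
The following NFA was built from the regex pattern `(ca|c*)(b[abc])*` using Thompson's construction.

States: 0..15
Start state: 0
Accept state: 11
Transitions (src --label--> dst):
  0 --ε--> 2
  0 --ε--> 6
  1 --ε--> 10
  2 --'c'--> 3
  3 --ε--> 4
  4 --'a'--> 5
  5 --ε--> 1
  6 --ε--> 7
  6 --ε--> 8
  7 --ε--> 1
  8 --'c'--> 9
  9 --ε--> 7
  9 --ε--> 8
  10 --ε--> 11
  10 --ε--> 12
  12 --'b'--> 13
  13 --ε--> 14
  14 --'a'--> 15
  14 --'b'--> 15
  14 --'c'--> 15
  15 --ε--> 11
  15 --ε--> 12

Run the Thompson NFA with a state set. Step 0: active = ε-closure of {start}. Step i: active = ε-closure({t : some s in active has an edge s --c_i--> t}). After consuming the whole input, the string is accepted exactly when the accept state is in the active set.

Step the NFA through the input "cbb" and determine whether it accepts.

start: ε-closure({0}) = {0,1,2,6,7,8,10,11,12}
'c' @ 1: {1,3,4,7,8,9,10,11,12}  ✓accept
'b' @ 2: {13,14}
'b' @ 3: {11,12,15}  ✓accept
end set {11,12,15} — state 11 in

Answer: ACCEPT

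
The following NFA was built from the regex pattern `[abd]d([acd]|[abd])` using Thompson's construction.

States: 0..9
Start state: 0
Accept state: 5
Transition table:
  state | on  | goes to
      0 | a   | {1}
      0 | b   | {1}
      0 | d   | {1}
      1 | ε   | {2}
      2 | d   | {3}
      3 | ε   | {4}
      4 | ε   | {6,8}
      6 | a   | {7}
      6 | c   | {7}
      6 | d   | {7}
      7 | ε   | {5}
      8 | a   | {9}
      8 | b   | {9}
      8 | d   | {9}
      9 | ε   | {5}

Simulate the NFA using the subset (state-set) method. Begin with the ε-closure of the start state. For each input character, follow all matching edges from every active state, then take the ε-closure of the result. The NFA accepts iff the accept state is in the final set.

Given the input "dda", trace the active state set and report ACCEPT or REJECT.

Answer: ACCEPT

Trace:
S₀ = ε-closure({0}) = {0}
'd' @ 1: {1,2}
'd' @ 2: {3,4,6,8}
'a' @ 3: {5,7,9}  [accepting]
final: {5,7,9}; accept 5 in set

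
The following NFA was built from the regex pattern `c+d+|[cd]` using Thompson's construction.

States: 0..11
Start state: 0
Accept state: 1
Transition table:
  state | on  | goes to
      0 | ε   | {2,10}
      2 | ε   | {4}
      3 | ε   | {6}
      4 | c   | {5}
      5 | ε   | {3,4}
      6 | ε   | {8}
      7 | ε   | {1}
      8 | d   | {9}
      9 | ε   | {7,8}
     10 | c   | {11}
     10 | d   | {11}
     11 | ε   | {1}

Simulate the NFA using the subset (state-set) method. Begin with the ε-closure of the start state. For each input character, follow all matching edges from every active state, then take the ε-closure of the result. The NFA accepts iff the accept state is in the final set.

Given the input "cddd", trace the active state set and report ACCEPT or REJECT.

Answer: ACCEPT

Trace:
S₀ = ε-closure({0}) = {0,2,4,10}
'c' @ 1: {1,3,4,5,6,8,11}  ✓accept
'd' @ 2: {1,7,8,9}  ✓accept
'd' @ 3: {1,7,8,9}  ✓accept
'd' @ 4: {1,7,8,9}  ✓accept
final: {1,7,8,9}; accept 1 in set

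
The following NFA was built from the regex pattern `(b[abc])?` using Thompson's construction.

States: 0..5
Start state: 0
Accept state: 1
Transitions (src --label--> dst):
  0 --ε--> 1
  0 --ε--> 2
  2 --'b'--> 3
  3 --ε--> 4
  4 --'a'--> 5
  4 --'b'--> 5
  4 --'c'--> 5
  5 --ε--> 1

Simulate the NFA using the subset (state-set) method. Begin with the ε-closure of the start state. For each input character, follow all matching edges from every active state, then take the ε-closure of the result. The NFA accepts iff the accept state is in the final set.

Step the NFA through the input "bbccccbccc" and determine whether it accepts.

Answer: REJECT

Steps:
initial (ε-close {0}): {0,1,2}
'b' @ 1: {3,4}
'b' @ 2: {1,5}  ✓accept
'c' @ 3: {}  — dead — no transitions
rest 'cccbccc' ignored (set empty)
end set {} — state 1 not in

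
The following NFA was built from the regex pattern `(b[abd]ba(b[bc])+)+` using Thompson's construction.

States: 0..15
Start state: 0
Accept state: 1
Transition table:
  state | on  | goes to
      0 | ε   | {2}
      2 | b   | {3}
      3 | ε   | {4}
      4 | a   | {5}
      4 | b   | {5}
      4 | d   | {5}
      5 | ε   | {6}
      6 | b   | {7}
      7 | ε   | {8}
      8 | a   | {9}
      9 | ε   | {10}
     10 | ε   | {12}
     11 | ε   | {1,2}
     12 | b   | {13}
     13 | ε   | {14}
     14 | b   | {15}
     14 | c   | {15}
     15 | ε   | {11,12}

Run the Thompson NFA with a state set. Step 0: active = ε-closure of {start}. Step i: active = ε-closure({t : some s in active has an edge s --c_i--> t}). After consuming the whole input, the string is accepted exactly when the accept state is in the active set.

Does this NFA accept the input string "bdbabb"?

Answer: ACCEPT

Steps:
start: ε-closure({0}) = {0,2}
'b' @ 1: {3,4}
'd' @ 2: {5,6}
'b' @ 3: {7,8}
'a' @ 4: {9,10,12}
'b' @ 5: {13,14}
'b' @ 6: {1,2,11,12,15}  ✓accept
final: {1,2,11,12,15}; accept 1 in set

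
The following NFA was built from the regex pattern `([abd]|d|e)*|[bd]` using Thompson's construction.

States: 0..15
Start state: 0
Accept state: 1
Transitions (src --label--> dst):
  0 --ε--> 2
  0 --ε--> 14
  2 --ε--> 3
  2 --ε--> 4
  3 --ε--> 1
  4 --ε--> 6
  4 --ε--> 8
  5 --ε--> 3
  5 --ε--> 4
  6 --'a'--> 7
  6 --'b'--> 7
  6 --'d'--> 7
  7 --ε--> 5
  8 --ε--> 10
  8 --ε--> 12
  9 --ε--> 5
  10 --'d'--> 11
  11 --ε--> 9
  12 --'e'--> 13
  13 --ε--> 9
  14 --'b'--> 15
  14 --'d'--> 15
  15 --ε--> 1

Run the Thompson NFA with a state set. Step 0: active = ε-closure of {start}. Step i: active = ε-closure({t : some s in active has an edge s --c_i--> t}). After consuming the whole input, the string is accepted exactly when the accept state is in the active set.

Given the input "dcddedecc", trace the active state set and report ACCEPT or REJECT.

Answer: REJECT

Derivation:
initial (ε-close {0}): {0,1,2,3,4,6,8,10,12,14}
'd' @ 1: {1,3,4,5,6,7,8,9,10,11,12,15}  (accept∈set)
'c' @ 2: {}  — state set empty
rest 'ddedecc' ignored (set empty)
final: {}; accept 1 not in set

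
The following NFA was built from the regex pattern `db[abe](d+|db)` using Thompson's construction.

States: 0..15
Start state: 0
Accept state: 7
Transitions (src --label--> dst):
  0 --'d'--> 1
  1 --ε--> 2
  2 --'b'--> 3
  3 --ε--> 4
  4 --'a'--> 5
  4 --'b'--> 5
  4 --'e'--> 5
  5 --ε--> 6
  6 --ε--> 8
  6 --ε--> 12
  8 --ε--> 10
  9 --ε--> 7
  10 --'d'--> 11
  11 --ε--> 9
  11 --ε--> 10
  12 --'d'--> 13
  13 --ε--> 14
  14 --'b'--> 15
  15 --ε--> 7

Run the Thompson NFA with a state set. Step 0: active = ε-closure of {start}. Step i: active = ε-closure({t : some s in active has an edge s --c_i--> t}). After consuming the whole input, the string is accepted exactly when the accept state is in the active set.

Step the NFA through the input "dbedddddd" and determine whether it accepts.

S₀ = ε-closure({0}) = {0}
'd' @ 1: {1,2}
'b' @ 2: {3,4}
'e' @ 3: {5,6,8,10,12}
'd' @ 4: {7,9,10,11,13,14}  [accepting]
'd' @ 5: {7,9,10,11}  [accepting]
'd' @ 6: {7,9,10,11}  [accepting]
'd' @ 7: {7,9,10,11}  [accepting]
'd' @ 8: {7,9,10,11}  [accepting]
'd' @ 9: {7,9,10,11}  [accepting]
final: {7,9,10,11}; accept 7 in set

Answer: ACCEPT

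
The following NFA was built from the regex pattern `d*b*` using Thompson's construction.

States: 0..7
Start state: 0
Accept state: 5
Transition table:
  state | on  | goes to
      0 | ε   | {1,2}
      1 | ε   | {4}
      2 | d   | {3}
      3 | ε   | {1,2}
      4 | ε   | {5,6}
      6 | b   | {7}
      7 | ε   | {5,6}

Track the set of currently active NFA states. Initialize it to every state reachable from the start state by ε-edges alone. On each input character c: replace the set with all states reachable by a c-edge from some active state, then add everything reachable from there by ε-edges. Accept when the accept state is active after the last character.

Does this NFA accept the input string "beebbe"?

initial (ε-close {0}): {0,1,2,4,5,6}
'b' @ 1: {5,6,7}  (accept∈set)
'e' @ 2: {}  — dead — no transitions
rest 'ebbe' ignored (set empty)
end set {} — state 5 not in

Answer: REJECT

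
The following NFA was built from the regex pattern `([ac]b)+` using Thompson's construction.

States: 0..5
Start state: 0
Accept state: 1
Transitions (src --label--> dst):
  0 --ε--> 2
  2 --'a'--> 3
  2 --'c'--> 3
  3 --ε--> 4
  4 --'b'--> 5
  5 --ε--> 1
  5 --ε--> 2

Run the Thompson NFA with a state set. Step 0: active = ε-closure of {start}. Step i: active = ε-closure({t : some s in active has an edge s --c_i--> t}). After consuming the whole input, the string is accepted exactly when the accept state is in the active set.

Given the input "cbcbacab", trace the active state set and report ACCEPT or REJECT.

Answer: REJECT

Steps:
S₀ = ε-closure({0}) = {0,2}
'c' @ 1: {3,4}
'b' @ 2: {1,2,5}  (accept∈set)
'c' @ 3: {3,4}
'b' @ 4: {1,2,5}  (accept∈set)
'a' @ 5: {3,4}
'c' @ 6: {}  — state set empty
rest 'ab' ignored (set empty)
end set {} — state 1 not in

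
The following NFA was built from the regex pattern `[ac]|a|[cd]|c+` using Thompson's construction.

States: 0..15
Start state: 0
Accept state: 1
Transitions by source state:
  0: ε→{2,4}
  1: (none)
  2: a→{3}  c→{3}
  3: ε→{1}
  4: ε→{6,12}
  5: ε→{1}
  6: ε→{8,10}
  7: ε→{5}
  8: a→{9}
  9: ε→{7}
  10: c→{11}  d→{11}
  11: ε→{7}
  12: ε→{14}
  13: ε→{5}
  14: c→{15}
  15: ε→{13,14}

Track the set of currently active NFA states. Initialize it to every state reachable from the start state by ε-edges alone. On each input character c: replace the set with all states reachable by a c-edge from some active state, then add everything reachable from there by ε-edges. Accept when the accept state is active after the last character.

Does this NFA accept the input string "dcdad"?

S₀ = ε-closure({0}) = {0,2,4,6,8,10,12,14}
'd' @ 1: {1,5,7,11}  [accepting]
'c' @ 2: {}  — state set empty
rest 'dad' ignored (set empty)
final: {}; accept 1 not in set

Answer: REJECT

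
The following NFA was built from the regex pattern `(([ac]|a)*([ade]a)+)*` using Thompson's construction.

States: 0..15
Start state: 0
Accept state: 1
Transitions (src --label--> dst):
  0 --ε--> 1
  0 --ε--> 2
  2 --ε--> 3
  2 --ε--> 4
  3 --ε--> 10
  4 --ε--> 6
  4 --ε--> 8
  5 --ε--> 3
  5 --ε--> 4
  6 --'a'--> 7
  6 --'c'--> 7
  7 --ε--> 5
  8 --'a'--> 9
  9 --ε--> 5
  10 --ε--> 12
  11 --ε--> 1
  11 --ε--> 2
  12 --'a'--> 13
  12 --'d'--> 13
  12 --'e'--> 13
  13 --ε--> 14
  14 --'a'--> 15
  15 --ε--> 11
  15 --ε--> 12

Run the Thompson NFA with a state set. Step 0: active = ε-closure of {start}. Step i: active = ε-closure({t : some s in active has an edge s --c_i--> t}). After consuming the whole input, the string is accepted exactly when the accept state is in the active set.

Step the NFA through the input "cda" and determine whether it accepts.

Answer: ACCEPT

Derivation:
initial (ε-close {0}): {0,1,2,3,4,6,8,10,12}
'c' @ 1: {3,4,5,6,7,8,10,12}
'd' @ 2: {13,14}
'a' @ 3: {1,2,3,4,6,8,10,11,12,15}  ✓accept
final: {1,2,3,4,6,8,10,11,12,15}; accept 1 in set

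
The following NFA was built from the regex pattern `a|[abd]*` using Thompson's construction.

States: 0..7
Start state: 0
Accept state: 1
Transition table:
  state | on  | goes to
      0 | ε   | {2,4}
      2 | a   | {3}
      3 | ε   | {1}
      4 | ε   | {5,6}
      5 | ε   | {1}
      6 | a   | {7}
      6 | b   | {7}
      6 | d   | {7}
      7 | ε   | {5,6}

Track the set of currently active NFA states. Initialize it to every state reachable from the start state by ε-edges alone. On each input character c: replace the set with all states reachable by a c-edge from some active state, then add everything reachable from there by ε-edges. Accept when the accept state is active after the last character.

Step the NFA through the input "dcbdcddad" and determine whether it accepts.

Answer: REJECT

Steps:
initial (ε-close {0}): {0,1,2,4,5,6}
'd' @ 1: {1,5,6,7}  (accept∈set)
'c' @ 2: {}  — state set empty
rest 'bdcddad' ignored (set empty)
after full input: {}  (accept=1 not in)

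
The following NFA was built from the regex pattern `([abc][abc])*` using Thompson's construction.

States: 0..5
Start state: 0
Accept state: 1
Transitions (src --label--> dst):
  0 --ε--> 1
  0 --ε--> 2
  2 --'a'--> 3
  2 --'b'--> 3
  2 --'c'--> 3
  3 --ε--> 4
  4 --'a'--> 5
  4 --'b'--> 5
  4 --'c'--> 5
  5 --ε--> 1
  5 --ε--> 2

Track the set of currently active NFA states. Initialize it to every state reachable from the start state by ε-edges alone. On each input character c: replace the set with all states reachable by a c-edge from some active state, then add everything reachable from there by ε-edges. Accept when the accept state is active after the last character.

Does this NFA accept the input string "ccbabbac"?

S₀ = ε-closure({0}) = {0,1,2}
'c' @ 1: {3,4}
'c' @ 2: {1,2,5}  [accepting]
'b' @ 3: {3,4}
'a' @ 4: {1,2,5}  [accepting]
'b' @ 5: {3,4}
'b' @ 6: {1,2,5}  [accepting]
'a' @ 7: {3,4}
'c' @ 8: {1,2,5}  [accepting]
end set {1,2,5} — state 1 in

Answer: ACCEPT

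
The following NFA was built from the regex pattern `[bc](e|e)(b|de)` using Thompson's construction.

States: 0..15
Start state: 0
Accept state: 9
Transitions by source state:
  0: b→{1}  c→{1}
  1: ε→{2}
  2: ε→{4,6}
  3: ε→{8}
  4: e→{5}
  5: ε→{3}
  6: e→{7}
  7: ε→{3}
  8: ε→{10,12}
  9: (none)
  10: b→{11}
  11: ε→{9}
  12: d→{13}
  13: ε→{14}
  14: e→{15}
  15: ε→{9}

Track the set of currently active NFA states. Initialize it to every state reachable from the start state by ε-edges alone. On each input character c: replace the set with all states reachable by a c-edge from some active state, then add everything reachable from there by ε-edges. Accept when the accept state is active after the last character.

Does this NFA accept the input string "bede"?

Answer: ACCEPT

Trace:
initial (ε-close {0}): {0}
'b' @ 1: {1,2,4,6}
'e' @ 2: {3,5,7,8,10,12}
'd' @ 3: {13,14}
'e' @ 4: {9,15}  (accept∈set)
end set {9,15} — state 9 in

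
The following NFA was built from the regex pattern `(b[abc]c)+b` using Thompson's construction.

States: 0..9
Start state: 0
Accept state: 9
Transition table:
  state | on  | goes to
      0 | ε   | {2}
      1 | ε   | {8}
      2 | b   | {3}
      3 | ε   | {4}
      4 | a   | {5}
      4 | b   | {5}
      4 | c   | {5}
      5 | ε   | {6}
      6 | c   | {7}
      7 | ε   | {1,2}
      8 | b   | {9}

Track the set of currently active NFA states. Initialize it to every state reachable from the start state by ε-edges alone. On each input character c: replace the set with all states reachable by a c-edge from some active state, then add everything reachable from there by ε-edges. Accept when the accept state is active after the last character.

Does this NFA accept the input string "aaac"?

Answer: REJECT

Trace:
S₀ = ε-closure({0}) = {0,2}
'a' @ 1: {}  — state set empty
rest 'aac' ignored (set empty)
after full input: {}  (accept=9 not in)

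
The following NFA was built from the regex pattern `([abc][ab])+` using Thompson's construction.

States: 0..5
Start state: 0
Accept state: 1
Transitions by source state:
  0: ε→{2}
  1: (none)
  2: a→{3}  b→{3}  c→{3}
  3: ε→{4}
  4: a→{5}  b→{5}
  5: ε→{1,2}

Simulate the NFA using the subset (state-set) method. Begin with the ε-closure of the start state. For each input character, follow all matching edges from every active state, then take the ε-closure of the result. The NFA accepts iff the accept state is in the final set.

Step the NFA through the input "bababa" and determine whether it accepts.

Answer: ACCEPT

Derivation:
S₀ = ε-closure({0}) = {0,2}
'b' @ 1: {3,4}
'a' @ 2: {1,2,5}  ✓accept
'b' @ 3: {3,4}
'a' @ 4: {1,2,5}  ✓accept
'b' @ 5: {3,4}
'a' @ 6: {1,2,5}  ✓accept
final: {1,2,5}; accept 1 in set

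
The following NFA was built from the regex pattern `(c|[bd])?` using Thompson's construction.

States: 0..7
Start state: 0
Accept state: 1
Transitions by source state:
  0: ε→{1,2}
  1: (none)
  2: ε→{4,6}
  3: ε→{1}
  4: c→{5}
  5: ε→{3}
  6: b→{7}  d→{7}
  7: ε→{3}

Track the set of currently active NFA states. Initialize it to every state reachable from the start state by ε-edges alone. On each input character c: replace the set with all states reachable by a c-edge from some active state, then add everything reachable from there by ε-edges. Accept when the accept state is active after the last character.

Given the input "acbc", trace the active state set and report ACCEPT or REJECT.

initial (ε-close {0}): {0,1,2,4,6}
'a' @ 1: {}  — no active states
rest 'cbc' ignored (set empty)
end set {} — state 1 not in

Answer: REJECT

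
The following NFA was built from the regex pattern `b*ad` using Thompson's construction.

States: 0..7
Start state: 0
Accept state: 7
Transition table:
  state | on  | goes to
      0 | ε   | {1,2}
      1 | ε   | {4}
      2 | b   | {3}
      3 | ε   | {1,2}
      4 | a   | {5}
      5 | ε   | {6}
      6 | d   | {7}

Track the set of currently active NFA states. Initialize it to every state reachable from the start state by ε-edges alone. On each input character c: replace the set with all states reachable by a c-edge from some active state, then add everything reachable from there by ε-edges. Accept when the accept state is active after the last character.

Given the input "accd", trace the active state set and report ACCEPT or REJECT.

initial (ε-close {0}): {0,1,2,4}
'a' @ 1: {5,6}
'c' @ 2: {}  — dead — no transitions
rest 'cd' ignored (set empty)
after full input: {}  (accept=7 not in)

Answer: REJECT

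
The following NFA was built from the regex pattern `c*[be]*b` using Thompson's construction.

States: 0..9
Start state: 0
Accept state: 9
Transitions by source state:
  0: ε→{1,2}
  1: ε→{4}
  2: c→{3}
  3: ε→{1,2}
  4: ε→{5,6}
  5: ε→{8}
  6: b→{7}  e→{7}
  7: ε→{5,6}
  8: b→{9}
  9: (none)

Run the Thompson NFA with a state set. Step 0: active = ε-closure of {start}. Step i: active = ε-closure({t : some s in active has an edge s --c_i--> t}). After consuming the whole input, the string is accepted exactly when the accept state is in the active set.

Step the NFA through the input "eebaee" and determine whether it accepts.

Answer: REJECT

Trace:
S₀ = ε-closure({0}) = {0,1,2,4,5,6,8}
'e' @ 1: {5,6,7,8}
'e' @ 2: {5,6,7,8}
'b' @ 3: {5,6,7,8,9}  ✓accept
'a' @ 4: {}  — dead — no transitions
rest 'ee' ignored (set empty)
after full input: {}  (accept=9 not in)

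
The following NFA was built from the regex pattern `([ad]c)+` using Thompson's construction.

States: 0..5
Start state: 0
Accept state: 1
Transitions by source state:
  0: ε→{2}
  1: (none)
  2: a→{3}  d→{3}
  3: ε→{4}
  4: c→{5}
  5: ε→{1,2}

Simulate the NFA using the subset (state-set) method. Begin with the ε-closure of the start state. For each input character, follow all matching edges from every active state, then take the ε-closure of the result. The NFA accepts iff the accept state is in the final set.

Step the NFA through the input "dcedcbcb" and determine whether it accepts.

Answer: REJECT

Trace:
initial (ε-close {0}): {0,2}
'd' @ 1: {3,4}
'c' @ 2: {1,2,5}  (accept∈set)
'e' @ 3: {}  — no active states
rest 'dcbcb' ignored (set empty)
final: {}; accept 1 not in set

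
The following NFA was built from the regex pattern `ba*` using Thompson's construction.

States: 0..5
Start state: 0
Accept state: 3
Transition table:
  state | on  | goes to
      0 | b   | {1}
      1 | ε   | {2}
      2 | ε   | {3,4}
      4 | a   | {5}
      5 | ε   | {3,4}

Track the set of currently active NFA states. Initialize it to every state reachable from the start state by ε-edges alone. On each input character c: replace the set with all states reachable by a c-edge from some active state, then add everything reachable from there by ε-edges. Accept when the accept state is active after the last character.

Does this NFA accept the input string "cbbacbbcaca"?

start: ε-closure({0}) = {0}
'c' @ 1: {}  — state set empty
rest 'bbacbbcaca' ignored (set empty)
final: {}; accept 3 not in set

Answer: REJECT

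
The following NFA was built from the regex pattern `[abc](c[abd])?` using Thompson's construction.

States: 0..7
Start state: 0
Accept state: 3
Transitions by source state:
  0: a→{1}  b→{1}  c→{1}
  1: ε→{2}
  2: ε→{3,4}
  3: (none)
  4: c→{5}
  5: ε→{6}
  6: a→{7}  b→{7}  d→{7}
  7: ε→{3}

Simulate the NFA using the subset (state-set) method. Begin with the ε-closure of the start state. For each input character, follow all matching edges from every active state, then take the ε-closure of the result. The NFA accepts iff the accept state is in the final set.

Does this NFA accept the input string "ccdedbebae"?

Answer: REJECT

Trace:
start: ε-closure({0}) = {0}
'c' @ 1: {1,2,3,4}  [accepting]
'c' @ 2: {5,6}
'd' @ 3: {3,7}  [accepting]
'e' @ 4: {}  — no active states
rest 'dbebae' ignored (set empty)
end set {} — state 3 not in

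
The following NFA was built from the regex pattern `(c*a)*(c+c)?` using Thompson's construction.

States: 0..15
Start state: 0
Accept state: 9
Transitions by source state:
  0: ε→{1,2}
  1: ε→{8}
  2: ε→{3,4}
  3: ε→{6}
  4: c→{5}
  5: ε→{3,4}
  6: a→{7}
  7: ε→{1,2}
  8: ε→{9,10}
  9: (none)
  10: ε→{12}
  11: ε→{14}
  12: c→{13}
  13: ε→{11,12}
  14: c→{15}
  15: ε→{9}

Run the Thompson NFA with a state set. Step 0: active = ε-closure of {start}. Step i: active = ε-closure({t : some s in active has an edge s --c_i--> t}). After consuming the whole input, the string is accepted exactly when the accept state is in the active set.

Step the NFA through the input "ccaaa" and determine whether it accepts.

start: ε-closure({0}) = {0,1,2,3,4,6,8,9,10,12}
'c' @ 1: {3,4,5,6,11,12,13,14}
'c' @ 2: {3,4,5,6,9,11,12,13,14,15}  [accepting]
'a' @ 3: {1,2,3,4,6,7,8,9,10,12}  [accepting]
'a' @ 4: {1,2,3,4,6,7,8,9,10,12}  [accepting]
'a' @ 5: {1,2,3,4,6,7,8,9,10,12}  [accepting]
final: {1,2,3,4,6,7,8,9,10,12}; accept 9 in set

Answer: ACCEPT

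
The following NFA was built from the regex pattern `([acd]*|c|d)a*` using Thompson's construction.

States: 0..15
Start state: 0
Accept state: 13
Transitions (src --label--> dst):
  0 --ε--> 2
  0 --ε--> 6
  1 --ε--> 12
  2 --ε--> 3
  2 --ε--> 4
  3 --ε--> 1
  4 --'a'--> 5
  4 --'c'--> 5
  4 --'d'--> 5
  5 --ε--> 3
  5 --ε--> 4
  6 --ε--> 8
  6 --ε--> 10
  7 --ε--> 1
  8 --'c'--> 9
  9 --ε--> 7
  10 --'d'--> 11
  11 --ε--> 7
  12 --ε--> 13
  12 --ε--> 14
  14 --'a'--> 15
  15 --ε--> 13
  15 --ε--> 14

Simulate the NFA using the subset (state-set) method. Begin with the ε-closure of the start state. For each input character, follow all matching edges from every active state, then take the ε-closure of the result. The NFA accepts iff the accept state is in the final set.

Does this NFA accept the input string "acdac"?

Answer: ACCEPT

Trace:
S₀ = ε-closure({0}) = {0,1,2,3,4,6,8,10,12,13,14}
'a' @ 1: {1,3,4,5,12,13,14,15}  (accept∈set)
'c' @ 2: {1,3,4,5,12,13,14}  (accept∈set)
'd' @ 3: {1,3,4,5,12,13,14}  (accept∈set)
'a' @ 4: {1,3,4,5,12,13,14,15}  (accept∈set)
'c' @ 5: {1,3,4,5,12,13,14}  (accept∈set)
end set {1,3,4,5,12,13,14} — state 13 in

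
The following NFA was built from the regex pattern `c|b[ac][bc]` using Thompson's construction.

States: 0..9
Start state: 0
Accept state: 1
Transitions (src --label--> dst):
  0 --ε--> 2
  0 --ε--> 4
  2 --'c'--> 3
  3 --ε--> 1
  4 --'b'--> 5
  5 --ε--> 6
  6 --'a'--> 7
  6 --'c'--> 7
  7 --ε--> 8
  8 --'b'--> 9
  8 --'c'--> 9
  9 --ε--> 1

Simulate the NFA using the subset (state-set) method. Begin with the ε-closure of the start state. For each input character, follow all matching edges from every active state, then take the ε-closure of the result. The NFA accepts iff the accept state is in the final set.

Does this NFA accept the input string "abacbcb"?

Answer: REJECT

Trace:
start: ε-closure({0}) = {0,2,4}
'a' @ 1: {}  — dead — no transitions
rest 'bacbcb' ignored (set empty)
end set {} — state 1 not in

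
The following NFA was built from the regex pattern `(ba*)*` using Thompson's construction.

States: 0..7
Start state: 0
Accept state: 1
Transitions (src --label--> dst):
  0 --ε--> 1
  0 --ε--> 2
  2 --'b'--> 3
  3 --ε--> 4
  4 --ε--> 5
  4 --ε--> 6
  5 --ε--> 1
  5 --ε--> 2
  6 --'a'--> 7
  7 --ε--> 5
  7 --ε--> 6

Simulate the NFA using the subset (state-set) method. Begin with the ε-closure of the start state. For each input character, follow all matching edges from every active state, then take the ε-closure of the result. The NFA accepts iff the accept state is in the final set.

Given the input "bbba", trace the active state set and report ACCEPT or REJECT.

S₀ = ε-closure({0}) = {0,1,2}
'b' @ 1: {1,2,3,4,5,6}  (accept∈set)
'b' @ 2: {1,2,3,4,5,6}  (accept∈set)
'b' @ 3: {1,2,3,4,5,6}  (accept∈set)
'a' @ 4: {1,2,5,6,7}  (accept∈set)
after full input: {1,2,5,6,7}  (accept=1 in)

Answer: ACCEPT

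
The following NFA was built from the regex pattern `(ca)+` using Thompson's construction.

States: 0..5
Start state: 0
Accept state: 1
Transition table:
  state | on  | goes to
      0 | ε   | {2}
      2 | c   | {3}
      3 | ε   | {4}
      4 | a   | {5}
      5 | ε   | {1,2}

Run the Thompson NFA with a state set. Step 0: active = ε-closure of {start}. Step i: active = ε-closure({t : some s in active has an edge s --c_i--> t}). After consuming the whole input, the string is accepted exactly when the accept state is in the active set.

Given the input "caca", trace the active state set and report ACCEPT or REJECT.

Answer: ACCEPT

Trace:
S₀ = ε-closure({0}) = {0,2}
'c' @ 1: {3,4}
'a' @ 2: {1,2,5}  [accepting]
'c' @ 3: {3,4}
'a' @ 4: {1,2,5}  [accepting]
end set {1,2,5} — state 1 in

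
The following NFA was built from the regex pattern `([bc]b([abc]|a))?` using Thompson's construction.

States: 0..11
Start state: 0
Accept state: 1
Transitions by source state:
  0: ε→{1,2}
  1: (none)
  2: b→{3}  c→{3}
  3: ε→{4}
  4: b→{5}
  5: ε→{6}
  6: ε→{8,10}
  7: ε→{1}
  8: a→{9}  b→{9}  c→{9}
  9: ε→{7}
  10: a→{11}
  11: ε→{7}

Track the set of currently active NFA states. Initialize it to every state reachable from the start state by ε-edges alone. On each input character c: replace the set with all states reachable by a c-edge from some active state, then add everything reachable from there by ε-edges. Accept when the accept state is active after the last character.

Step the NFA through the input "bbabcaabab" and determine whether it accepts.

Answer: REJECT

Steps:
start: ε-closure({0}) = {0,1,2}
'b' @ 1: {3,4}
'b' @ 2: {5,6,8,10}
'a' @ 3: {1,7,9,11}  (accept∈set)
'b' @ 4: {}  — state set empty
rest 'caabab' ignored (set empty)
end set {} — state 1 not in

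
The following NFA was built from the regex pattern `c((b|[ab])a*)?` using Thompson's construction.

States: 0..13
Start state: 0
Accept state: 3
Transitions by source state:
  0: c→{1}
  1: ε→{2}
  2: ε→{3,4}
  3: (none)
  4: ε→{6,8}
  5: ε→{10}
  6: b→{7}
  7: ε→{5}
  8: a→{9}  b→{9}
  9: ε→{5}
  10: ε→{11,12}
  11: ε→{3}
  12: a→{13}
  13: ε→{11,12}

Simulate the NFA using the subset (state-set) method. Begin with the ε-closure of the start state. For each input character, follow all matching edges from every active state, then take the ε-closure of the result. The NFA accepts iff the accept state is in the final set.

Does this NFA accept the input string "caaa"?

S₀ = ε-closure({0}) = {0}
'c' @ 1: {1,2,3,4,6,8}  ✓accept
'a' @ 2: {3,5,9,10,11,12}  ✓accept
'a' @ 3: {3,11,12,13}  ✓accept
'a' @ 4: {3,11,12,13}  ✓accept
after full input: {3,11,12,13}  (accept=3 in)

Answer: ACCEPT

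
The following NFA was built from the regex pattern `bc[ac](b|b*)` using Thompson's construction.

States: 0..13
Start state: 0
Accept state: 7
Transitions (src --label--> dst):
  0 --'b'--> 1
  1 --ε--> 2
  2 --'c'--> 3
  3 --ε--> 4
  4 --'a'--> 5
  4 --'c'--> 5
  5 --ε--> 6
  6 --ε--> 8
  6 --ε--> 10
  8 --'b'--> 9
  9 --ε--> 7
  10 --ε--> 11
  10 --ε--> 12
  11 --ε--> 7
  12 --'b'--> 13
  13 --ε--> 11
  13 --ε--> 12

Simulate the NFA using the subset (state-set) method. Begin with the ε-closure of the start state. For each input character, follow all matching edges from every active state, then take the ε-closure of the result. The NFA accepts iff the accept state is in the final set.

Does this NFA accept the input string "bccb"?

S₀ = ε-closure({0}) = {0}
'b' @ 1: {1,2}
'c' @ 2: {3,4}
'c' @ 3: {5,6,7,8,10,11,12}  (accept∈set)
'b' @ 4: {7,9,11,12,13}  (accept∈set)
end set {7,9,11,12,13} — state 7 in

Answer: ACCEPT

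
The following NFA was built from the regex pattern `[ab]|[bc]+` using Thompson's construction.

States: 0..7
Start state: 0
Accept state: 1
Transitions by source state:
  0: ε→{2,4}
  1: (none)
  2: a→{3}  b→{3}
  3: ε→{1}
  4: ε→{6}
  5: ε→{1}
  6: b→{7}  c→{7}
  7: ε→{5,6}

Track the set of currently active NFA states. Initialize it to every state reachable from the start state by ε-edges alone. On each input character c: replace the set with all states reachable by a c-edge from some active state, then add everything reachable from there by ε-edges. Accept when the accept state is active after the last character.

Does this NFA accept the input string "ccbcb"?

S₀ = ε-closure({0}) = {0,2,4,6}
'c' @ 1: {1,5,6,7}  [accepting]
'c' @ 2: {1,5,6,7}  [accepting]
'b' @ 3: {1,5,6,7}  [accepting]
'c' @ 4: {1,5,6,7}  [accepting]
'b' @ 5: {1,5,6,7}  [accepting]
final: {1,5,6,7}; accept 1 in set

Answer: ACCEPT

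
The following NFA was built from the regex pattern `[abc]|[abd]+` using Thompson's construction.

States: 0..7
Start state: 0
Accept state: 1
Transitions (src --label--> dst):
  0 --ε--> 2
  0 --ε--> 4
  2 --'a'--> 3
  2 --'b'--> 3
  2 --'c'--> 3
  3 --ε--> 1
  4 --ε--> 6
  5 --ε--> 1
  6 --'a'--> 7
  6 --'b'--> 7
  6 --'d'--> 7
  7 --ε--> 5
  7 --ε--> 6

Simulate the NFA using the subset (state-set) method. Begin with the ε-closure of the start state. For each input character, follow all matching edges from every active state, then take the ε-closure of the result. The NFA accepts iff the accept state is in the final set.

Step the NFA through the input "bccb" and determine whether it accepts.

Answer: REJECT

Trace:
start: ε-closure({0}) = {0,2,4,6}
'b' @ 1: {1,3,5,6,7}  (accept∈set)
'c' @ 2: {}  — state set empty
rest 'cb' ignored (set empty)
after full input: {}  (accept=1 not in)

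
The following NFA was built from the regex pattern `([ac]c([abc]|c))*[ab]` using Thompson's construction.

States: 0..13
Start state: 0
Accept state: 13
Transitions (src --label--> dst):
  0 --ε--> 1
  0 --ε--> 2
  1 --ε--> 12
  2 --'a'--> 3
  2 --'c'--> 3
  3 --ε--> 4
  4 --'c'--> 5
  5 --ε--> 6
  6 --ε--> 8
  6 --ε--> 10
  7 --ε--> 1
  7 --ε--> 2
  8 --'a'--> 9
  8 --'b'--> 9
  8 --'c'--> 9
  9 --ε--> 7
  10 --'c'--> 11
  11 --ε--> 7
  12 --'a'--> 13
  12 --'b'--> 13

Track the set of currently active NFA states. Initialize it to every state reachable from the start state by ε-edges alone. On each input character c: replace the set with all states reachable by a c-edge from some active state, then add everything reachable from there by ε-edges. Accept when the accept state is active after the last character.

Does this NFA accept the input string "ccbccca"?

Answer: ACCEPT

Derivation:
start: ε-closure({0}) = {0,1,2,12}
'c' @ 1: {3,4}
'c' @ 2: {5,6,8,10}
'b' @ 3: {1,2,7,9,12}
'c' @ 4: {3,4}
'c' @ 5: {5,6,8,10}
'c' @ 6: {1,2,7,9,11,12}
'a' @ 7: {3,4,13}  (accept∈set)
after full input: {3,4,13}  (accept=13 in)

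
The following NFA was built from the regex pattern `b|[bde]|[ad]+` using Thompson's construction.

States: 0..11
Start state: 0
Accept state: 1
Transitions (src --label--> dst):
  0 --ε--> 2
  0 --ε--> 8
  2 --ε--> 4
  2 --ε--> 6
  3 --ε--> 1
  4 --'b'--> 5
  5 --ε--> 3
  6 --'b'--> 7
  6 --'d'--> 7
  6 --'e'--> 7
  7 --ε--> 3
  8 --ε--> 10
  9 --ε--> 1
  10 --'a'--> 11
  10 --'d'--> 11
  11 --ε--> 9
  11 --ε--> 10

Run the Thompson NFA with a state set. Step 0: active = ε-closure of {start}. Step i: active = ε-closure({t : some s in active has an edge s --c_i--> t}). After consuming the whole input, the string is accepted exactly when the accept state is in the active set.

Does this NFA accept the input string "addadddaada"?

Answer: ACCEPT

Trace:
start: ε-closure({0}) = {0,2,4,6,8,10}
'a' @ 1: {1,9,10,11}  [accepting]
'd' @ 2: {1,9,10,11}  [accepting]
'd' @ 3: {1,9,10,11}  [accepting]
'a' @ 4: {1,9,10,11}  [accepting]
'd' @ 5: {1,9,10,11}  [accepting]
'd' @ 6: {1,9,10,11}  [accepting]
'd' @ 7: {1,9,10,11}  [accepting]
'a' @ 8: {1,9,10,11}  [accepting]
'a' @ 9: {1,9,10,11}  [accepting]
'd' @ 10: {1,9,10,11}  [accepting]
'a' @ 11: {1,9,10,11}  [accepting]
after full input: {1,9,10,11}  (accept=1 in)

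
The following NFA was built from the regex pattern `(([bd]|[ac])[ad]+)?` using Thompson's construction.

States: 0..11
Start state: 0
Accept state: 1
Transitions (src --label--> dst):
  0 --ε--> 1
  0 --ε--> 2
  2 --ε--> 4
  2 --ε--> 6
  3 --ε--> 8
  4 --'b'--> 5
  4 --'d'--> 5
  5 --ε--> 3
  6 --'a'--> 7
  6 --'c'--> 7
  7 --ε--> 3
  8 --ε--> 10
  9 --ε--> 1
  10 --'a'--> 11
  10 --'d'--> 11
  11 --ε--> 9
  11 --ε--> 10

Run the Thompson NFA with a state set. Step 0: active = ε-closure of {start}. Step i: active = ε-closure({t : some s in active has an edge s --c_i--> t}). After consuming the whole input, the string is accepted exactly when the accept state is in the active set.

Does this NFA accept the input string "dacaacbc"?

start: ε-closure({0}) = {0,1,2,4,6}
'd' @ 1: {3,5,8,10}
'a' @ 2: {1,9,10,11}  [accepting]
'c' @ 3: {}  — state set empty
rest 'aacbc' ignored (set empty)
end set {} — state 1 not in

Answer: REJECT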